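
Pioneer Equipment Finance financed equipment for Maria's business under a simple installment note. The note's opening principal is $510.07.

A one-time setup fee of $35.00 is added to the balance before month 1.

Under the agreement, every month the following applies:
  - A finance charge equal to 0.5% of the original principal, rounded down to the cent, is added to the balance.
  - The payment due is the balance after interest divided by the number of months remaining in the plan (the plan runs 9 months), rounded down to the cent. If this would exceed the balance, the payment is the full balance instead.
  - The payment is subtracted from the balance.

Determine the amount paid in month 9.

Month 1: opening $545.07; interest $2.55 → $547.62; payment $60.84; balance $486.78
Month 2: opening $486.78; interest $2.55 → $489.33; payment $61.16; balance $428.17
Month 3: opening $428.17; interest $2.55 → $430.72; payment $61.53; balance $369.19
Month 4: opening $369.19; interest $2.55 → $371.74; payment $61.95; balance $309.79
Month 5: opening $309.79; interest $2.55 → $312.34; payment $62.46; balance $249.88
Month 6: opening $249.88; interest $2.55 → $252.43; payment $63.10; balance $189.33
Month 7: opening $189.33; interest $2.55 → $191.88; payment $63.96; balance $127.92
Month 8: opening $127.92; interest $2.55 → $130.47; payment $65.23; balance $65.24
Month 9: opening $65.24; interest $2.55 → $67.79; payment $67.79; balance $0.00

$67.79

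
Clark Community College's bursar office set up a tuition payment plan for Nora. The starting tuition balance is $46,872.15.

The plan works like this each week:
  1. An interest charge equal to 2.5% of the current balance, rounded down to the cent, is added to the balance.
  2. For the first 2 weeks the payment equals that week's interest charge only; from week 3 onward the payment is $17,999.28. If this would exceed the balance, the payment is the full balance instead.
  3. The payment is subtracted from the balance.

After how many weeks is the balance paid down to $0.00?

Week 1: opening $46,872.15; interest $1,171.80 → $48,043.95; payment $1,171.80; balance $46,872.15
Week 2: opening $46,872.15; interest $1,171.80 → $48,043.95; payment $1,171.80; balance $46,872.15
Week 3: opening $46,872.15; interest $1,171.80 → $48,043.95; payment $17,999.28; balance $30,044.67
Week 4: opening $30,044.67; interest $751.11 → $30,795.78; payment $17,999.28; balance $12,796.50
Week 5: opening $12,796.50; interest $319.91 → $13,116.41; payment $13,116.41; balance $0.00
Balance reaches $0.00 in week 5.

5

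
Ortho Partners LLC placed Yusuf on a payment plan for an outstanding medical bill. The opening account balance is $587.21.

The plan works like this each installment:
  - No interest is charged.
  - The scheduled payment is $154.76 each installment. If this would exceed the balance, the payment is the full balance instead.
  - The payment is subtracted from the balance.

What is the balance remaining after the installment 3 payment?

$122.93

Installment 1: opening $587.21; payment $154.76; balance $432.45
Installment 2: opening $432.45; payment $154.76; balance $277.69
Installment 3: opening $277.69; payment $154.76; balance $122.93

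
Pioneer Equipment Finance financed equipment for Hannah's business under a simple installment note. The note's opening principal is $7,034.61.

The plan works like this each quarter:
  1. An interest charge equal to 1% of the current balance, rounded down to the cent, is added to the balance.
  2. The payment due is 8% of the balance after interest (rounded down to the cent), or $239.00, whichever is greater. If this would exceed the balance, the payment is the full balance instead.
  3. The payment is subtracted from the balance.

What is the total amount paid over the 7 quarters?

$3,226.60

Quarter 1: opening $7,034.61; interest $70.34 → $7,104.95; payment $568.39; balance $6,536.56
Quarter 2: opening $6,536.56; interest $65.36 → $6,601.92; payment $528.15; balance $6,073.77
Quarter 3: opening $6,073.77; interest $60.73 → $6,134.50; payment $490.76; balance $5,643.74
Quarter 4: opening $5,643.74; interest $56.43 → $5,700.17; payment $456.01; balance $5,244.16
Quarter 5: opening $5,244.16; interest $52.44 → $5,296.60; payment $423.72; balance $4,872.88
Quarter 6: opening $4,872.88; interest $48.72 → $4,921.60; payment $393.72; balance $4,527.88
Quarter 7: opening $4,527.88; interest $45.27 → $4,573.15; payment $365.85; balance $4,207.30
Total paid: $3,226.60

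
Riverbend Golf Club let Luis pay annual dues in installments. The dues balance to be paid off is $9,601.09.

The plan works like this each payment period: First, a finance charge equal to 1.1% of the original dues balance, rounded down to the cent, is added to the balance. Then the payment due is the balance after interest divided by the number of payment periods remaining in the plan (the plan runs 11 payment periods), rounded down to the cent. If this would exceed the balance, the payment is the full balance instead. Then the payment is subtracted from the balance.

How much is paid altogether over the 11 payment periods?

$10,762.80

Payment period 1: $9,601.09 +$105.61 interest = $9,706.70; pay $882.42 → $8,824.28
Payment period 2: $8,824.28 +$105.61 interest = $8,929.89; pay $892.98 → $8,036.91
Payment period 3: $8,036.91 +$105.61 interest = $8,142.52; pay $904.72 → $7,237.80
Payment period 4: $7,237.80 +$105.61 interest = $7,343.41; pay $917.92 → $6,425.49
Payment period 5: $6,425.49 +$105.61 interest = $6,531.10; pay $933.01 → $5,598.09
Payment period 6: $5,598.09 +$105.61 interest = $5,703.70; pay $950.61 → $4,753.09
Payment period 7: $4,753.09 +$105.61 interest = $4,858.70; pay $971.74 → $3,886.96
Payment period 8: $3,886.96 +$105.61 interest = $3,992.57; pay $998.14 → $2,994.43
Payment period 9: $2,994.43 +$105.61 interest = $3,100.04; pay $1,033.34 → $2,066.70
Payment period 10: $2,066.70 +$105.61 interest = $2,172.31; pay $1,086.15 → $1,086.16
Payment period 11: $1,086.16 +$105.61 interest = $1,191.77; pay $1,191.77 → $0.00
Total paid: $10,762.80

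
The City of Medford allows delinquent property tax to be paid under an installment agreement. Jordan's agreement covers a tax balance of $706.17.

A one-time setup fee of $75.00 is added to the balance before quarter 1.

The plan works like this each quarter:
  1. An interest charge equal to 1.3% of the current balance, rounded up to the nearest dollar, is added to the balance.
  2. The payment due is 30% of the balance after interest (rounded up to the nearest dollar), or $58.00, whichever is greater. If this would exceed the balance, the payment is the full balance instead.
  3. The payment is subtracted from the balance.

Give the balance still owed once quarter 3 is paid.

Quarter 1: $781.17 +$11.00 interest = $792.17; pay $238.00 → $554.17
Quarter 2: $554.17 +$8.00 interest = $562.17; pay $169.00 → $393.17
Quarter 3: $393.17 +$6.00 interest = $399.17; pay $120.00 → $279.17

$279.17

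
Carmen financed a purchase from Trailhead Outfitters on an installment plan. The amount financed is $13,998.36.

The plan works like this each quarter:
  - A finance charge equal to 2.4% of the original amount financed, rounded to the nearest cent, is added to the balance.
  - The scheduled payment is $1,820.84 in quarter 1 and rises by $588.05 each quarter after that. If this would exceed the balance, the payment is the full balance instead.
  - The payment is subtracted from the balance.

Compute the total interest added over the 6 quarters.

$2,015.76

Quarter 1: $13,998.36 +$335.96 interest = $14,334.32; pay $1,820.84 → $12,513.48
Quarter 2: $12,513.48 +$335.96 interest = $12,849.44; pay $2,408.89 → $10,440.55
Quarter 3: $10,440.55 +$335.96 interest = $10,776.51; pay $2,996.94 → $7,779.57
Quarter 4: $7,779.57 +$335.96 interest = $8,115.53; pay $3,584.99 → $4,530.54
Quarter 5: $4,530.54 +$335.96 interest = $4,866.50; pay $4,173.04 → $693.46
Quarter 6: $693.46 +$335.96 interest = $1,029.42; pay $1,029.42 → $0.00
Total interest: $335.96 + $335.96 + $335.96 + $335.96 + $335.96 + $335.96 = $2,015.76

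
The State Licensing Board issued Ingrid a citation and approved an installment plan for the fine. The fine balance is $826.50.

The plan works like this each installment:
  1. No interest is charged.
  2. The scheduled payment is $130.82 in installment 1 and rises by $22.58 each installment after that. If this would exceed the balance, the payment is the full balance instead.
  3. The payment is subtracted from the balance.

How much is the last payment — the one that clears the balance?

Installment 1: $826.50 − $130.82 → $695.68
Installment 2: $695.68 − $153.40 → $542.28
Installment 3: $542.28 − $175.98 → $366.30
Installment 4: $366.30 − $198.56 → $167.74
Installment 5: $167.74 − $167.74 → $0.00

$167.74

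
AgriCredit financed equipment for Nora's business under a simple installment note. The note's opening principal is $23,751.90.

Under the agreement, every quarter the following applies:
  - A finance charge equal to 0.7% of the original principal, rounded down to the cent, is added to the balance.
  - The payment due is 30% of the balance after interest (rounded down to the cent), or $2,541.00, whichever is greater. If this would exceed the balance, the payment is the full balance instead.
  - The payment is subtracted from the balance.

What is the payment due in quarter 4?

Quarter 1: $23,751.90 +$166.26 interest = $23,918.16; pay $7,175.44 → $16,742.72
Quarter 2: $16,742.72 +$166.26 interest = $16,908.98; pay $5,072.69 → $11,836.29
Quarter 3: $11,836.29 +$166.26 interest = $12,002.55; pay $3,600.76 → $8,401.79
Quarter 4: $8,401.79 +$166.26 interest = $8,568.05; pay $2,570.41 → $5,997.64

$2,570.41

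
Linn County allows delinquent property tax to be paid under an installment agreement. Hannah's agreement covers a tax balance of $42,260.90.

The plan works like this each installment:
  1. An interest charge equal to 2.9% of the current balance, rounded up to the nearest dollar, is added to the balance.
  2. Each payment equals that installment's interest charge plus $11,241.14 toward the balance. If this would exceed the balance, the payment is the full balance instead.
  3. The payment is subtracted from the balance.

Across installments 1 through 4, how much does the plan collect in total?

Installment 1: $42,260.90 +$1,226.00 interest = $43,486.90; pay $12,467.14 → $31,019.76
Installment 2: $31,019.76 +$900.00 interest = $31,919.76; pay $12,141.14 → $19,778.62
Installment 3: $19,778.62 +$574.00 interest = $20,352.62; pay $11,815.14 → $8,537.48
Installment 4: $8,537.48 +$248.00 interest = $8,785.48; pay $8,785.48 → $0.00
Total paid: $45,208.90

$45,208.90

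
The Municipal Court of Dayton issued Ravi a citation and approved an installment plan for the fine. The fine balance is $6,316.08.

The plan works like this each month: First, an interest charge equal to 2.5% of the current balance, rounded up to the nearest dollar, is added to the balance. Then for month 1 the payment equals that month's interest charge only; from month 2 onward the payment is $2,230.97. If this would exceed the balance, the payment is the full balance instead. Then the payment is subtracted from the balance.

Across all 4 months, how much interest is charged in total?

Month 1: opening $6,316.08; interest $158.00 → $6,474.08; payment $158.00; balance $6,316.08
Month 2: opening $6,316.08; interest $158.00 → $6,474.08; payment $2,230.97; balance $4,243.11
Month 3: opening $4,243.11; interest $107.00 → $4,350.11; payment $2,230.97; balance $2,119.14
Month 4: opening $2,119.14; interest $53.00 → $2,172.14; payment $2,172.14; balance $0.00
Total interest: $158.00 + $158.00 + $107.00 + $53.00 = $476.00

$476.00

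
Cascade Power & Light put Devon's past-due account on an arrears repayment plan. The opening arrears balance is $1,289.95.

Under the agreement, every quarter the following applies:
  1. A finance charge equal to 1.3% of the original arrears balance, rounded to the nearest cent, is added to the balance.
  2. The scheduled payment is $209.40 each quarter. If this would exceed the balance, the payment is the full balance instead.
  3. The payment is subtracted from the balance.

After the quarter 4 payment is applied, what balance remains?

# | Opening | Interest | Payment | End bal
1 | $1,289.95 | $16.77 | $209.40 | $1,097.32
2 | $1,097.32 | $16.77 | $209.40 | $904.69
3 | $904.69 | $16.77 | $209.40 | $712.06
4 | $712.06 | $16.77 | $209.40 | $519.43

$519.43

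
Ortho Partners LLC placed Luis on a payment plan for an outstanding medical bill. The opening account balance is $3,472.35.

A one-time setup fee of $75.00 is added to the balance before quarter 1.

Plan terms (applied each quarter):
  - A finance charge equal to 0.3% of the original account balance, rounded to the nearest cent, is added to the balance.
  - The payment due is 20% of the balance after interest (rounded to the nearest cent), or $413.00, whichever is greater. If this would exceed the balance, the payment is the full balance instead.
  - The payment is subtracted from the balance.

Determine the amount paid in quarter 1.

Quarter 1: opening $3,547.35; interest $10.42 → $3,557.77; payment $711.55; balance $2,846.22

$711.55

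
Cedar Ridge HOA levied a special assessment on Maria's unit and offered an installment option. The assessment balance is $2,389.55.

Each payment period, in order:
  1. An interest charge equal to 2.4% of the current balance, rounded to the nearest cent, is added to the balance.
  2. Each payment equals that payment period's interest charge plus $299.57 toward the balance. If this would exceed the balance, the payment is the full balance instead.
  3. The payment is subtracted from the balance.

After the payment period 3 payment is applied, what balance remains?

Payment period 1: $2,389.55 +$57.35 interest = $2,446.90; pay $356.92 → $2,089.98
Payment period 2: $2,089.98 +$50.16 interest = $2,140.14; pay $349.73 → $1,790.41
Payment period 3: $1,790.41 +$42.97 interest = $1,833.38; pay $342.54 → $1,490.84

$1,490.84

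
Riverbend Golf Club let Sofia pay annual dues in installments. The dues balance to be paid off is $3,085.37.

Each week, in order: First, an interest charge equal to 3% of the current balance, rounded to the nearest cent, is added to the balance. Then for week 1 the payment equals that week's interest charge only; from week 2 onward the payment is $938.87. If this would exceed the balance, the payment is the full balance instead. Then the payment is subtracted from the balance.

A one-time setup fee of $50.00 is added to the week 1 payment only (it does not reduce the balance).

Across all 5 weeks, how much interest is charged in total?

$307.40

# | Opening | Interest | Payment | Fee | End bal
1 | $3,085.37 | $92.56 | $92.56 | $50.00 | $3,085.37
2 | $3,085.37 | $92.56 | $938.87 | — | $2,239.06
3 | $2,239.06 | $67.17 | $938.87 | — | $1,367.36
4 | $1,367.36 | $41.02 | $938.87 | — | $469.51
5 | $469.51 | $14.09 | $483.60 | — | $0.00
Total interest: $92.56 + $92.56 + $67.17 + $41.02 + $14.09 = $307.40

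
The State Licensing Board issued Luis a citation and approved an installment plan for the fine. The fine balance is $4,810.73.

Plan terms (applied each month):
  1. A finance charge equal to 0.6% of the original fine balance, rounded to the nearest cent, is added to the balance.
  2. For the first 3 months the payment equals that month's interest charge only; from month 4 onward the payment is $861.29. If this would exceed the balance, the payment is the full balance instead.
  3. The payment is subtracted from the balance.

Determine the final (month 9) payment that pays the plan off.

Month 1: opening $4,810.73; interest $28.86 → $4,839.59; payment $28.86; balance $4,810.73
Month 2: opening $4,810.73; interest $28.86 → $4,839.59; payment $28.86; balance $4,810.73
Month 3: opening $4,810.73; interest $28.86 → $4,839.59; payment $28.86; balance $4,810.73
Month 4: opening $4,810.73; interest $28.86 → $4,839.59; payment $861.29; balance $3,978.30
Month 5: opening $3,978.30; interest $28.86 → $4,007.16; payment $861.29; balance $3,145.87
Month 6: opening $3,145.87; interest $28.86 → $3,174.73; payment $861.29; balance $2,313.44
Month 7: opening $2,313.44; interest $28.86 → $2,342.30; payment $861.29; balance $1,481.01
Month 8: opening $1,481.01; interest $28.86 → $1,509.87; payment $861.29; balance $648.58
Month 9: opening $648.58; interest $28.86 → $677.44; payment $677.44; balance $0.00

$677.44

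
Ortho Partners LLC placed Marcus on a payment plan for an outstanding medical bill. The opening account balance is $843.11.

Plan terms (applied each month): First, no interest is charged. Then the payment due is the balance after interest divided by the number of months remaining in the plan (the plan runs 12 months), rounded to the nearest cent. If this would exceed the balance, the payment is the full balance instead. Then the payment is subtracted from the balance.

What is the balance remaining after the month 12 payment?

Month 1: opening $843.11; payment $70.26; balance $772.85
Month 2: opening $772.85; payment $70.26; balance $702.59
Month 3: opening $702.59; payment $70.26; balance $632.33
Month 4: opening $632.33; payment $70.26; balance $562.07
Month 5: opening $562.07; payment $70.26; balance $491.81
Month 6: opening $491.81; payment $70.26; balance $421.55
Month 7: opening $421.55; payment $70.26; balance $351.29
Month 8: opening $351.29; payment $70.26; balance $281.03
Month 9: opening $281.03; payment $70.26; balance $210.77
Month 10: opening $210.77; payment $70.26; balance $140.51
Month 11: opening $140.51; payment $70.26; balance $70.25
Month 12: opening $70.25; payment $70.25; balance $0.00

$0.00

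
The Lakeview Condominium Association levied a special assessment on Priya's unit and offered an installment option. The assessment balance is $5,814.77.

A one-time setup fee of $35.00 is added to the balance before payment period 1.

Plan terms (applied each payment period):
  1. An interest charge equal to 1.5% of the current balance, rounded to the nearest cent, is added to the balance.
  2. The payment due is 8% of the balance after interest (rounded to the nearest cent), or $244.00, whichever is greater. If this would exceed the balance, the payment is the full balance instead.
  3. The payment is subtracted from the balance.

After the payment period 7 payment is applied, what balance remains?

Payment period 1: $5,849.77 +$87.75 interest = $5,937.52; pay $475.00 → $5,462.52
Payment period 2: $5,462.52 +$81.94 interest = $5,544.46; pay $443.56 → $5,100.90
Payment period 3: $5,100.90 +$76.51 interest = $5,177.41; pay $414.19 → $4,763.22
Payment period 4: $4,763.22 +$71.45 interest = $4,834.67; pay $386.77 → $4,447.90
Payment period 5: $4,447.90 +$66.72 interest = $4,514.62; pay $361.17 → $4,153.45
Payment period 6: $4,153.45 +$62.30 interest = $4,215.75; pay $337.26 → $3,878.49
Payment period 7: $3,878.49 +$58.18 interest = $3,936.67; pay $314.93 → $3,621.74

$3,621.74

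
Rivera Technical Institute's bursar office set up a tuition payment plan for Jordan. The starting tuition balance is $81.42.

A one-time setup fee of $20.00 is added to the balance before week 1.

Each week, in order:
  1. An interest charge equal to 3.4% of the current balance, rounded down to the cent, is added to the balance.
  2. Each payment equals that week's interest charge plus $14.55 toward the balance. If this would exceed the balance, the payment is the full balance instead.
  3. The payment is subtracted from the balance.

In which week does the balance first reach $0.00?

# | Opening | Interest | Payment | End bal
1 | $101.42 | $3.44 | $17.99 | $86.87
2 | $86.87 | $2.95 | $17.50 | $72.32
3 | $72.32 | $2.45 | $17.00 | $57.77
4 | $57.77 | $1.96 | $16.51 | $43.22
5 | $43.22 | $1.46 | $16.01 | $28.67
6 | $28.67 | $0.97 | $15.52 | $14.12
7 | $14.12 | $0.48 | $14.60 | $0.00
Balance reaches $0.00 in week 7.

7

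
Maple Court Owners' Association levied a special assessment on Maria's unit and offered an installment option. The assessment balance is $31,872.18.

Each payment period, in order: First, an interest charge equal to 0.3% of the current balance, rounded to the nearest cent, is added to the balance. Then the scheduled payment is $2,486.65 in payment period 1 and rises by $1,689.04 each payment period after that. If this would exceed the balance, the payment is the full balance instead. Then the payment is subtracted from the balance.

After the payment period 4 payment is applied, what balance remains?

Payment period 1: opening $31,872.18; interest $95.62 → $31,967.80; payment $2,486.65; balance $29,481.15
Payment period 2: opening $29,481.15; interest $88.44 → $29,569.59; payment $4,175.69; balance $25,393.90
Payment period 3: opening $25,393.90; interest $76.18 → $25,470.08; payment $5,864.73; balance $19,605.35
Payment period 4: opening $19,605.35; interest $58.82 → $19,664.17; payment $7,553.77; balance $12,110.40

$12,110.40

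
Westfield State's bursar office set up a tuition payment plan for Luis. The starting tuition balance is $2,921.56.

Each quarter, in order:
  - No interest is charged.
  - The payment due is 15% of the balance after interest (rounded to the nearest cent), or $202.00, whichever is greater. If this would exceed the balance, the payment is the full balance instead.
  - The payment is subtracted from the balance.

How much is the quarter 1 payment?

$438.23

# | Opening | Payment | End bal
1 | $2,921.56 | $438.23 | $2,483.33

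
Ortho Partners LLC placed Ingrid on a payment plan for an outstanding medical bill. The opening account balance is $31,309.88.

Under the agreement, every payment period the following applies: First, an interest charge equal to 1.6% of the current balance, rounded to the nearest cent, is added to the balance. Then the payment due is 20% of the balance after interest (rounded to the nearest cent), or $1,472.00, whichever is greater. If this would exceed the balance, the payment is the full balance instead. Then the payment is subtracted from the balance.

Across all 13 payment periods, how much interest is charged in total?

Payment period 1: $31,309.88 +$500.96 interest = $31,810.84; pay $6,362.17 → $25,448.67
Payment period 2: $25,448.67 +$407.18 interest = $25,855.85; pay $5,171.17 → $20,684.68
Payment period 3: $20,684.68 +$330.95 interest = $21,015.63; pay $4,203.13 → $16,812.50
Payment period 4: $16,812.50 +$269.00 interest = $17,081.50; pay $3,416.30 → $13,665.20
Payment period 5: $13,665.20 +$218.64 interest = $13,883.84; pay $2,776.77 → $11,107.07
Payment period 6: $11,107.07 +$177.71 interest = $11,284.78; pay $2,256.96 → $9,027.82
Payment period 7: $9,027.82 +$144.45 interest = $9,172.27; pay $1,834.45 → $7,337.82
Payment period 8: $7,337.82 +$117.41 interest = $7,455.23; pay $1,491.05 → $5,964.18
Payment period 9: $5,964.18 +$95.43 interest = $6,059.61; pay $1,472.00 → $4,587.61
Payment period 10: $4,587.61 +$73.40 interest = $4,661.01; pay $1,472.00 → $3,189.01
Payment period 11: $3,189.01 +$51.02 interest = $3,240.03; pay $1,472.00 → $1,768.03
Payment period 12: $1,768.03 +$28.29 interest = $1,796.32; pay $1,472.00 → $324.32
Payment period 13: $324.32 +$5.19 interest = $329.51; pay $329.51 → $0.00
Total interest: $500.96 + $407.18 + $330.95 + $269.00 + $218.64 + $177.71 + $144.45 + $117.41 + $95.43 + $73.40 + $51.02 + $28.29 + $5.19 = $2,419.63

$2,419.63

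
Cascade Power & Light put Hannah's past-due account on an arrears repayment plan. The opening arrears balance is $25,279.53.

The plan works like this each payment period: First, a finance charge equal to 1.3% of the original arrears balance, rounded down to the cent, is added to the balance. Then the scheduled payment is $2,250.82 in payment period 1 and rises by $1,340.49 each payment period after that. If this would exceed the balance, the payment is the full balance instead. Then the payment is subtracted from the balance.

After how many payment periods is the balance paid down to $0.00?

6

# | Opening | Interest | Payment | End bal
1 | $25,279.53 | $328.63 | $2,250.82 | $23,357.34
2 | $23,357.34 | $328.63 | $3,591.31 | $20,094.66
3 | $20,094.66 | $328.63 | $4,931.80 | $15,491.49
4 | $15,491.49 | $328.63 | $6,272.29 | $9,547.83
5 | $9,547.83 | $328.63 | $7,612.78 | $2,263.68
6 | $2,263.68 | $328.63 | $2,592.31 | $0.00
Balance reaches $0.00 in payment period 6.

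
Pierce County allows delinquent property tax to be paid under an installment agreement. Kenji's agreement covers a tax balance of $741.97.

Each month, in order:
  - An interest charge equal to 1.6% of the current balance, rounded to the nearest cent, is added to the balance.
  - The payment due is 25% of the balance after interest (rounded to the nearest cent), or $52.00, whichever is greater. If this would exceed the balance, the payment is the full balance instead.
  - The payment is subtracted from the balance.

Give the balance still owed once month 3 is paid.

Month 1: opening $741.97; interest $11.87 → $753.84; payment $188.46; balance $565.38
Month 2: opening $565.38; interest $9.05 → $574.43; payment $143.61; balance $430.82
Month 3: opening $430.82; interest $6.89 → $437.71; payment $109.43; balance $328.28

$328.28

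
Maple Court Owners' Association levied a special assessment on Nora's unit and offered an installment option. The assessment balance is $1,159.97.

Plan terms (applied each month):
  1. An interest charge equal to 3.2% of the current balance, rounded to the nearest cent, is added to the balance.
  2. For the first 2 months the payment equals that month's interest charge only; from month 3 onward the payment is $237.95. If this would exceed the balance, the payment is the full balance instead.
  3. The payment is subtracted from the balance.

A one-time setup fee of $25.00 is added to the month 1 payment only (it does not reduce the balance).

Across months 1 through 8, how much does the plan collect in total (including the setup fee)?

Month 1: opening $1,159.97; interest $37.12 → $1,197.09; payment $37.12 (+ $25.00 fee); balance $1,159.97
Month 2: opening $1,159.97; interest $37.12 → $1,197.09; payment $37.12; balance $1,159.97
Month 3: opening $1,159.97; interest $37.12 → $1,197.09; payment $237.95; balance $959.14
Month 4: opening $959.14; interest $30.69 → $989.83; payment $237.95; balance $751.88
Month 5: opening $751.88; interest $24.06 → $775.94; payment $237.95; balance $537.99
Month 6: opening $537.99; interest $17.22 → $555.21; payment $237.95; balance $317.26
Month 7: opening $317.26; interest $10.15 → $327.41; payment $237.95; balance $89.46
Month 8: opening $89.46; interest $2.86 → $92.32; payment $92.32; balance $0.00
Total paid: $1,381.31

$1,381.31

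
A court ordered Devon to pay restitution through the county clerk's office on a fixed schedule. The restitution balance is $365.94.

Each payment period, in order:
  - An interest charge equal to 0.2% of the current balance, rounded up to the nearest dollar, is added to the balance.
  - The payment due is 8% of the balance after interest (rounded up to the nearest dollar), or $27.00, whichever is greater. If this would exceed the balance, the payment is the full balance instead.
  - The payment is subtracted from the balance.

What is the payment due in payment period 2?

$28.00

# | Opening | Interest | Payment | End bal
1 | $365.94 | $1.00 | $30.00 | $336.94
2 | $336.94 | $1.00 | $28.00 | $309.94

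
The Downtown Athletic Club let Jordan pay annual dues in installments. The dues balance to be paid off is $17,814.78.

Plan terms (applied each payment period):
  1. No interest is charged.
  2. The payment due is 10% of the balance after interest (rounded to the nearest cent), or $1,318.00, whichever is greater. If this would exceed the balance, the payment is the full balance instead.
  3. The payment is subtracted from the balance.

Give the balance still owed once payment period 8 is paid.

$6,396.97

Payment period 1: opening $17,814.78; payment $1,781.48; balance $16,033.30
Payment period 2: opening $16,033.30; payment $1,603.33; balance $14,429.97
Payment period 3: opening $14,429.97; payment $1,443.00; balance $12,986.97
Payment period 4: opening $12,986.97; payment $1,318.00; balance $11,668.97
Payment period 5: opening $11,668.97; payment $1,318.00; balance $10,350.97
Payment period 6: opening $10,350.97; payment $1,318.00; balance $9,032.97
Payment period 7: opening $9,032.97; payment $1,318.00; balance $7,714.97
Payment period 8: opening $7,714.97; payment $1,318.00; balance $6,396.97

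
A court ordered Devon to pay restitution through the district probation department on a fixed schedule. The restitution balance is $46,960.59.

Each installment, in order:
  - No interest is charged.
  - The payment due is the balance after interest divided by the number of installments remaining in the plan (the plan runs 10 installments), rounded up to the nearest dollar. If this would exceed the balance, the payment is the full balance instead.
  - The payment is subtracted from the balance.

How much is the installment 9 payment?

$4,696.00

Installment 1: opening $46,960.59; payment $4,697.00; balance $42,263.59
Installment 2: opening $42,263.59; payment $4,696.00; balance $37,567.59
Installment 3: opening $37,567.59; payment $4,696.00; balance $32,871.59
Installment 4: opening $32,871.59; payment $4,696.00; balance $28,175.59
Installment 5: opening $28,175.59; payment $4,696.00; balance $23,479.59
Installment 6: opening $23,479.59; payment $4,696.00; balance $18,783.59
Installment 7: opening $18,783.59; payment $4,696.00; balance $14,087.59
Installment 8: opening $14,087.59; payment $4,696.00; balance $9,391.59
Installment 9: opening $9,391.59; payment $4,696.00; balance $4,695.59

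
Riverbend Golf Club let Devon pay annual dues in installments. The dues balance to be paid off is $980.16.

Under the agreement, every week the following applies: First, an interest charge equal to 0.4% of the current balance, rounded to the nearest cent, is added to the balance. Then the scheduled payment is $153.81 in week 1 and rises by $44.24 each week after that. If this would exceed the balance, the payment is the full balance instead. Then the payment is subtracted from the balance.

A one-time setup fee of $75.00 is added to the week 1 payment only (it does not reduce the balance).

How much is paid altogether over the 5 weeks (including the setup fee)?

$1,066.96

Week 1: opening $980.16; interest $3.92 → $984.08; payment $153.81 (+ $75.00 fee); balance $830.27
Week 2: opening $830.27; interest $3.32 → $833.59; payment $198.05; balance $635.54
Week 3: opening $635.54; interest $2.54 → $638.08; payment $242.29; balance $395.79
Week 4: opening $395.79; interest $1.58 → $397.37; payment $286.53; balance $110.84
Week 5: opening $110.84; interest $0.44 → $111.28; payment $111.28; balance $0.00
Total paid: $1,066.96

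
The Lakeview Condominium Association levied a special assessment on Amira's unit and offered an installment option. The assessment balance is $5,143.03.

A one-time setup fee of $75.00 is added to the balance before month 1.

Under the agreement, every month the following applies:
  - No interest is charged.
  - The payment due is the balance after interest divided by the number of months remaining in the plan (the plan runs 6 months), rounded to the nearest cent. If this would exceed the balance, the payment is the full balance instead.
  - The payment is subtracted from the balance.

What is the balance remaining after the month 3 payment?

Month 1: opening $5,218.03; payment $869.67; balance $4,348.36
Month 2: opening $4,348.36; payment $869.67; balance $3,478.69
Month 3: opening $3,478.69; payment $869.67; balance $2,609.02

$2,609.02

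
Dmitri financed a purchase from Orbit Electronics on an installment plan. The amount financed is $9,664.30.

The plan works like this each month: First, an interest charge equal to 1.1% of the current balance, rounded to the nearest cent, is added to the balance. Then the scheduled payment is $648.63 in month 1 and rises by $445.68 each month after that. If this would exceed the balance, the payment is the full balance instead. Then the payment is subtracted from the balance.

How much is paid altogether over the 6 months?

$10,112.48

Month 1: opening $9,664.30; interest $106.31 → $9,770.61; payment $648.63; balance $9,121.98
Month 2: opening $9,121.98; interest $100.34 → $9,222.32; payment $1,094.31; balance $8,128.01
Month 3: opening $8,128.01; interest $89.41 → $8,217.42; payment $1,539.99; balance $6,677.43
Month 4: opening $6,677.43; interest $73.45 → $6,750.88; payment $1,985.67; balance $4,765.21
Month 5: opening $4,765.21; interest $52.42 → $4,817.63; payment $2,431.35; balance $2,386.28
Month 6: opening $2,386.28; interest $26.25 → $2,412.53; payment $2,412.53; balance $0.00
Total paid: $10,112.48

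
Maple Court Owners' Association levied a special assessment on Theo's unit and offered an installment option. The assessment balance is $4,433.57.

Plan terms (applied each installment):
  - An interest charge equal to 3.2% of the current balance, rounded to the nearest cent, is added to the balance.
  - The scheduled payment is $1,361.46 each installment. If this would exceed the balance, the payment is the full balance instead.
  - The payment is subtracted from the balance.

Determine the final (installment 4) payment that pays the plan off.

$677.49

Installment 1: $4,433.57 +$141.87 interest = $4,575.44; pay $1,361.46 → $3,213.98
Installment 2: $3,213.98 +$102.85 interest = $3,316.83; pay $1,361.46 → $1,955.37
Installment 3: $1,955.37 +$62.57 interest = $2,017.94; pay $1,361.46 → $656.48
Installment 4: $656.48 +$21.01 interest = $677.49; pay $677.49 → $0.00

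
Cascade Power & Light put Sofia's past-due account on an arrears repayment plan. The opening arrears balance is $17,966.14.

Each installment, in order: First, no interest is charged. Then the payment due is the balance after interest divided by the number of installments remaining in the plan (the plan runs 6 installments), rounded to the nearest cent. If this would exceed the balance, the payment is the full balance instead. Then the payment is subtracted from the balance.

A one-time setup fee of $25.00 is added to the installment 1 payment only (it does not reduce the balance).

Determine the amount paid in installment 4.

$2,994.35

Installment 1: opening $17,966.14; payment $2,994.36 (+ $25.00 fee); balance $14,971.78
Installment 2: opening $14,971.78; payment $2,994.36; balance $11,977.42
Installment 3: opening $11,977.42; payment $2,994.36; balance $8,983.06
Installment 4: opening $8,983.06; payment $2,994.35; balance $5,988.71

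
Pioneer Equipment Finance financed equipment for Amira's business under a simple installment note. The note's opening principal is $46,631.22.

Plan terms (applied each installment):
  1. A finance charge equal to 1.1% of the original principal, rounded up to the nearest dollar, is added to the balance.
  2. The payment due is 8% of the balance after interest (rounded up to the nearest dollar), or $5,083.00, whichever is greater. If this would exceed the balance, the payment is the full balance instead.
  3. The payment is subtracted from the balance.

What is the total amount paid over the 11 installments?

$52,274.22

# | Opening | Interest | Payment | End bal
1 | $46,631.22 | $513.00 | $5,083.00 | $42,061.22
2 | $42,061.22 | $513.00 | $5,083.00 | $37,491.22
3 | $37,491.22 | $513.00 | $5,083.00 | $32,921.22
4 | $32,921.22 | $513.00 | $5,083.00 | $28,351.22
5 | $28,351.22 | $513.00 | $5,083.00 | $23,781.22
6 | $23,781.22 | $513.00 | $5,083.00 | $19,211.22
7 | $19,211.22 | $513.00 | $5,083.00 | $14,641.22
8 | $14,641.22 | $513.00 | $5,083.00 | $10,071.22
9 | $10,071.22 | $513.00 | $5,083.00 | $5,501.22
10 | $5,501.22 | $513.00 | $5,083.00 | $931.22
11 | $931.22 | $513.00 | $1,444.22 | $0.00
Total paid: $52,274.22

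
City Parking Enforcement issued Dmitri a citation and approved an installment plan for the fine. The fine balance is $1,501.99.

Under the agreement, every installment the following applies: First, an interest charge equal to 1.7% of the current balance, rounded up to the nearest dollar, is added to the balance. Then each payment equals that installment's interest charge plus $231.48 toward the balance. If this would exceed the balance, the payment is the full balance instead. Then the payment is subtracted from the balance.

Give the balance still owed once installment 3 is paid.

Installment 1: opening $1,501.99; interest $26.00 → $1,527.99; payment $257.48; balance $1,270.51
Installment 2: opening $1,270.51; interest $22.00 → $1,292.51; payment $253.48; balance $1,039.03
Installment 3: opening $1,039.03; interest $18.00 → $1,057.03; payment $249.48; balance $807.55

$807.55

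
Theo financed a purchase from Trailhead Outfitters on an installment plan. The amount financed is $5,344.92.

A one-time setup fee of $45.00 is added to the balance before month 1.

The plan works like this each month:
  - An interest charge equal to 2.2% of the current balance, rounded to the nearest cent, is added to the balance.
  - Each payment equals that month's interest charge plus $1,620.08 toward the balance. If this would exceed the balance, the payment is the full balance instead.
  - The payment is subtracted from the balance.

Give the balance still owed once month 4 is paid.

$0.00

Month 1: opening $5,389.92; interest $118.58 → $5,508.50; payment $1,738.66; balance $3,769.84
Month 2: opening $3,769.84; interest $82.94 → $3,852.78; payment $1,703.02; balance $2,149.76
Month 3: opening $2,149.76; interest $47.29 → $2,197.05; payment $1,667.37; balance $529.68
Month 4: opening $529.68; interest $11.65 → $541.33; payment $541.33; balance $0.00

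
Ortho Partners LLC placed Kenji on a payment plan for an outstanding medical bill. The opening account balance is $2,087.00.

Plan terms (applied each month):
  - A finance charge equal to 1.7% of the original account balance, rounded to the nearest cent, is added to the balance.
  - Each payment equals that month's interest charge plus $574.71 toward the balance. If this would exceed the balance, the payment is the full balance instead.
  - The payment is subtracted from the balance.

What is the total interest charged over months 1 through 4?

$141.92

Month 1: $2,087.00 +$35.48 interest = $2,122.48; pay $610.19 → $1,512.29
Month 2: $1,512.29 +$35.48 interest = $1,547.77; pay $610.19 → $937.58
Month 3: $937.58 +$35.48 interest = $973.06; pay $610.19 → $362.87
Month 4: $362.87 +$35.48 interest = $398.35; pay $398.35 → $0.00
Total interest: $35.48 + $35.48 + $35.48 + $35.48 = $141.92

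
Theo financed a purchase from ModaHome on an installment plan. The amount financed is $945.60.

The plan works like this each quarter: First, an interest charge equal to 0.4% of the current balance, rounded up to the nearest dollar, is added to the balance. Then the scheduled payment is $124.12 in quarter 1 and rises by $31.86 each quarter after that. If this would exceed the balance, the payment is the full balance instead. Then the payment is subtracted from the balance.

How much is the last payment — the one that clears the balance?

$22.40

# | Opening | Interest | Payment | End bal
1 | $945.60 | $4.00 | $124.12 | $825.48
2 | $825.48 | $4.00 | $155.98 | $673.50
3 | $673.50 | $3.00 | $187.84 | $488.66
4 | $488.66 | $2.00 | $219.70 | $270.96
5 | $270.96 | $2.00 | $251.56 | $21.40
6 | $21.40 | $1.00 | $22.40 | $0.00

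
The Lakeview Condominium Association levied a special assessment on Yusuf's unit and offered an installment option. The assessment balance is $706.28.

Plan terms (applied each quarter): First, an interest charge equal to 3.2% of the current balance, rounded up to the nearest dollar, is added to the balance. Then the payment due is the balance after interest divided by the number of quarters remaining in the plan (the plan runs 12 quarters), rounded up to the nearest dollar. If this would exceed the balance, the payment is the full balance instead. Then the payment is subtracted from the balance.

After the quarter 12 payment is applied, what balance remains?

Quarter 1: opening $706.28; interest $23.00 → $729.28; payment $61.00; balance $668.28
Quarter 2: opening $668.28; interest $22.00 → $690.28; payment $63.00; balance $627.28
Quarter 3: opening $627.28; interest $21.00 → $648.28; payment $65.00; balance $583.28
Quarter 4: opening $583.28; interest $19.00 → $602.28; payment $67.00; balance $535.28
Quarter 5: opening $535.28; interest $18.00 → $553.28; payment $70.00; balance $483.28
Quarter 6: opening $483.28; interest $16.00 → $499.28; payment $72.00; balance $427.28
Quarter 7: opening $427.28; interest $14.00 → $441.28; payment $74.00; balance $367.28
Quarter 8: opening $367.28; interest $12.00 → $379.28; payment $76.00; balance $303.28
Quarter 9: opening $303.28; interest $10.00 → $313.28; payment $79.00; balance $234.28
Quarter 10: opening $234.28; interest $8.00 → $242.28; payment $81.00; balance $161.28
Quarter 11: opening $161.28; interest $6.00 → $167.28; payment $84.00; balance $83.28
Quarter 12: opening $83.28; interest $3.00 → $86.28; payment $86.28; balance $0.00

$0.00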